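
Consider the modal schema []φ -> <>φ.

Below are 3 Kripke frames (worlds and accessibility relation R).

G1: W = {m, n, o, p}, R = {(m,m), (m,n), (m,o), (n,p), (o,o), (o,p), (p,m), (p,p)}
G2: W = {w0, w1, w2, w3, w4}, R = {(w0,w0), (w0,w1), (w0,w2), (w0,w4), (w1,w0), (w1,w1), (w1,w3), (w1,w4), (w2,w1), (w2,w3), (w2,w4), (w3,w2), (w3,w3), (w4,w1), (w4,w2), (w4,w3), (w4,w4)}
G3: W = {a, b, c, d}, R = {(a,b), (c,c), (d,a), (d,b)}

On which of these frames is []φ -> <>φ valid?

G1, G2

The schema corresponds to seriality: forall x exists y Rxy.
G1: holds.
G2: holds.
G3: fails — world b has no successor.
Valid on: G1, G2.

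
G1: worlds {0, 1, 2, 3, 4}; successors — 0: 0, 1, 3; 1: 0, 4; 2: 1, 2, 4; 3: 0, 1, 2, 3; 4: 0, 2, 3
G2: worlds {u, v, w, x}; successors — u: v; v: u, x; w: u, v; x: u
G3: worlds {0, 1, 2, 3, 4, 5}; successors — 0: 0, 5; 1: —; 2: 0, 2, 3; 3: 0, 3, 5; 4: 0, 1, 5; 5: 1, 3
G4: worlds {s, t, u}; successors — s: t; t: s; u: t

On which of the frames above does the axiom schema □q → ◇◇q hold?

Frame correspondent (Sahlqvist): ∀x ∃w (xRw ∧ xR²w) — i.e. a generalized confluence (Geach) condition.
G1: holds.
G2: fails — at u but no t with uRt and uR²t.
G3: fails — at 1 but no w with 1Rw and 1R²w.
G4: fails — at s but no w with sRw and sR²w.

G1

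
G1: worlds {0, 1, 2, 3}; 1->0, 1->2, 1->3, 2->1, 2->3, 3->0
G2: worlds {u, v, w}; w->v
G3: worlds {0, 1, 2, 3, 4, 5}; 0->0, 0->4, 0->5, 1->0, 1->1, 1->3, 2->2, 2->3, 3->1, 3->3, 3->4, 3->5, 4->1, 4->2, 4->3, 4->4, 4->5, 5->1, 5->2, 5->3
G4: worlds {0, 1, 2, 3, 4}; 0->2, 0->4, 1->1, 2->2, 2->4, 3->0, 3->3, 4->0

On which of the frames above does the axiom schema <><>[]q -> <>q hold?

G2

This is the axiom for a generalized confluence (Geach) condition; its first-order frame correspondent is forall x forall y (x R^2 y -> exists w (yRw & xRw)).
G1: fails — 1R²0 but no w with 0Rw and 1Rw.
G2: condition met.
G3: fails — 0R²2 but no w with 2Rw and 0Rw.
G4: fails — 0R²4 but no w with 4Rw and 0Rw.
Valid on: G2.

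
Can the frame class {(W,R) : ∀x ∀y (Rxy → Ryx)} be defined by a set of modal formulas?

Definable; q → □◇q defines it

Yes: it is symmetry, defined by the B schema q → □◇q.
Suppose q→□◇q is valid. Take Rxy and set V(q)={x}. Then q at x, so □◇q at x, so ◇q at y, so some z with Ryz has q; z=x, i.e. Ryx.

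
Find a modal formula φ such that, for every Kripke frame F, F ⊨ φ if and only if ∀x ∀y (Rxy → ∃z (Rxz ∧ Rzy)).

□□p → □p

A defining formula is □□p → □p (the C4 axiom).
Suppose □□p→□p is valid. Take Rxy and set V(p)={w : xR²w}. Then □□p at x, so □p at x, so p at y, i.e. ∃z(Rxz∧Rzy).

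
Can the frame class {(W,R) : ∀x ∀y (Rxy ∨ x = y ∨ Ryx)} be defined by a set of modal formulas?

No — not modally definable

If a class were modally definable it would be closed under disjoint unions (Goldblatt–Thomason).
Take 4 disjoint single-world reflexive frames: each is trivially connected, but their disjoint union has 4 worlds with no edge between distinct components, so it is not connected.
So the class is not modally definable.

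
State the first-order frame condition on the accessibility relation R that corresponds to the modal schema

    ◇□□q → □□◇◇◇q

∀x ∀y ∀z ((xRy ∧ xR²z) → ∃w (yR²w ∧ zR³w))

This is a Sahlqvist (Geach-type) schema ◇^1□^2q → □^2◇^3q.
First-order correspondent: ∀x ∀y ∀z ((xRy ∧ xR²z) → ∃w (yR²w ∧ zR³w)).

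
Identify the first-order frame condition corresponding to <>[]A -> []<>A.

Convergence

Suppose ◇□A→□◇A is valid. Take Rxy, Rxz and set V(A)={w : Ryw}. Then □A at y so ◇□A at x, so □◇A at x, so ◇A at z, giving w with Rzw and Ryw.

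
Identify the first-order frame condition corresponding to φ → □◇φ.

Suppose φ→□◇φ is valid. Take Rxy and set V(φ)={x}. Then φ at x, so □◇φ at x, so ◇φ at y, so some z with Ryz has φ; z=x, i.e. Ryx.
The converse is a direct semantic check.
Frame condition: ∀x ∀y (Rxy → Ryx).

Symmetry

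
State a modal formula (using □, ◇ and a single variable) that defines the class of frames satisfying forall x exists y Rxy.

□r → ◇r

A defining formula is □r → ◇r (the D axiom).
Suppose □r→◇r is valid. At any x set V(r)=W. Then □r at x, so ◇r at x, so x has a successor.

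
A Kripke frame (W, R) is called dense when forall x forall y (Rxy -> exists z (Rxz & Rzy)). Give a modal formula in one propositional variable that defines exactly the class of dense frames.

The condition is density. The C4 schema □□s → □s defines it.
Suppose □□s→□s is valid. Take Rxy and set V(s)={w : xR²w}. Then □□s at x, so □s at x, so s at y, i.e. ∃z(Rxz∧Rzy).

□□s → □s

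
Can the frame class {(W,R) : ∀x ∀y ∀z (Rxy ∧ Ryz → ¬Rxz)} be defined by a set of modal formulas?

Not definable by any modal formula

Modal frame validity is preserved under surjective bounded morphisms.
The 5-cycle (worlds w0,w1,w2,w3,w4 with w0→w1→w2→w3→w4→w0) is intransitive. Mapping every world to a single reflexive point • is a surjective bounded morphism; the reflexive point is not intransitive (R••∧R•• but R••).
So the class is not modally definable.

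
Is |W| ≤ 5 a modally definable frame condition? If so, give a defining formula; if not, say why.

Any modally definable frame class is closed under disjoint unions.
Any modal formula valid on each of 6 disjoint one-world frames is valid on their disjoint union (validity is preserved under disjoint unions). Each one-world frame has |W|=1≤5, but the union has |W|=6.
So no modal formula (or set of formulas) defines exactly the |W|≤5 frames.

Not modally definable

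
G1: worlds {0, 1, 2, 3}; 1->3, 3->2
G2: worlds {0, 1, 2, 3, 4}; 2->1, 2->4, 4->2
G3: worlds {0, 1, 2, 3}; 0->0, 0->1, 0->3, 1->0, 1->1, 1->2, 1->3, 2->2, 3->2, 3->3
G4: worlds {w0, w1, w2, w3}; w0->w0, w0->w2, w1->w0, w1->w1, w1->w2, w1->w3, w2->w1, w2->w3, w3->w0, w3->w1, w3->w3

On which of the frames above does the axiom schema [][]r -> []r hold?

The schema corresponds to density: forall x forall y (Rxy -> exists z (Rxz & Rzy)).
G1: fails — R32 but no z with R3z and Rz2.
G2: fails — R42 but no z with R4z and Rz2.
G3: satisfies the condition.
G4: satisfies the condition.

G3, G4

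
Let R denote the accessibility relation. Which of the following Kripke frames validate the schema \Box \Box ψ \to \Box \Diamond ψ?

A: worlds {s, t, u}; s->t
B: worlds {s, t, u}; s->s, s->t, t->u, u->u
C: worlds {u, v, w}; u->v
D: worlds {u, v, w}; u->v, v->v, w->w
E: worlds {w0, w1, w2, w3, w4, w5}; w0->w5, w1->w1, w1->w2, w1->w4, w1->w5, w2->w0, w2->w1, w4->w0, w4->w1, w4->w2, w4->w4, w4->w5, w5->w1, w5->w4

The schema corresponds to a generalized confluence (Geach) condition: \forall x \forall z (xRz \to \exists w (x R^2 w \wedge zRw)).
A: fails — sRt but no w with sR²w and tRw.
B: condition met.
C: fails — uRv but no t with uR²t and vRt.
D: condition met.
E: condition met.
Valid on: B, D, E.

B, D, E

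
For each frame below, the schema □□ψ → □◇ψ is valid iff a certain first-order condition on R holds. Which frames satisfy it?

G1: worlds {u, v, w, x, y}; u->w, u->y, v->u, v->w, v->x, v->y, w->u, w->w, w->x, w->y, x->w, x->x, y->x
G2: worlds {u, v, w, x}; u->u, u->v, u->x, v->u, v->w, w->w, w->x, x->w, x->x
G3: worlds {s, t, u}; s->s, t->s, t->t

G1, G2, G3

Frame correspondent (Sahlqvist): ∀x ∀z (xRz → ∃w (xR²w ∧ zRw)) — i.e. a generalized confluence (Geach) condition.
G1: satisfies the condition.
G2: satisfies the condition.
G3: satisfies the condition.
Valid on: G1, G2, G3.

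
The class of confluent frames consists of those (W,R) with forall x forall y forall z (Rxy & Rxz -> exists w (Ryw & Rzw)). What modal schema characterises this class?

◇□r → □◇r

This is convergence; the standard corresponding axiom is .2: ◇□r → □◇r.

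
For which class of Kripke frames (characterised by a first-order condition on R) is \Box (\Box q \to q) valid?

This schema is the T□ axiom.
Its frame correspondent is shift-reflexivity — \forall x \forall y (Rxy \to Ryy).

shift-reflexivity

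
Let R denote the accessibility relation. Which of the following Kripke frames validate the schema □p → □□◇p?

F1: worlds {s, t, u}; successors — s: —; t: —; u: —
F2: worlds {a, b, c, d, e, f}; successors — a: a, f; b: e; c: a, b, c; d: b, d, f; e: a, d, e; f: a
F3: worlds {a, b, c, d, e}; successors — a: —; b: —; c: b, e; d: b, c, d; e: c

F1

Frame correspondent (Sahlqvist): ∀x ∀z (xR²z → ∃w (xRw ∧ zRw)) — i.e. a generalized confluence (Geach) condition.
F1: ✓.
F2: fails — bR²a but no w with bRw and aRw.
F3: fails — dR²b but no w with dRw and bRw.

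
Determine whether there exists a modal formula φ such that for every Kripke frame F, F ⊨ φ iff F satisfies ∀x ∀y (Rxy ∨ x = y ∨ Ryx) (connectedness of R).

Modal frame validity is preserved under disjoint unions.
Take 3 disjoint single-world reflexive frames: each is trivially connected, but their disjoint union has 3 worlds with no edge between distinct components, so it is not connected.
So the class is not modally definable.

No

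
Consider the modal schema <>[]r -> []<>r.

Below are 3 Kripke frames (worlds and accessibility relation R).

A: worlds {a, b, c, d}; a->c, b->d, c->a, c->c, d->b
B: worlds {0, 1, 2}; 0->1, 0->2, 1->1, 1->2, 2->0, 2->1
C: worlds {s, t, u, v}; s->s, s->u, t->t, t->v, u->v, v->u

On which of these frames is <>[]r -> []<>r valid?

A, B

Frame correspondent (Sahlqvist): forall x forall y forall z (Rxy & Rxz -> exists w (Ryw & Rzw)) — i.e. convergence.
A: ✓.
B: ✓.
C: fails — Rsu and Rss but u and s have no common successor.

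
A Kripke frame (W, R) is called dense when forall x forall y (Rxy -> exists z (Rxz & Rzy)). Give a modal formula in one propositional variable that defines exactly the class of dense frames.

This is density; the standard corresponding axiom is C4: □□s → □s.

□□s → □s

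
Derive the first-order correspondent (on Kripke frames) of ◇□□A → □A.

∀x ∀y ∀z ((xRy ∧ xRz) → ∃w (yR²w ∧ z = w))

This is a Sahlqvist (Geach-type) schema ◇^1□^2A → □^1◇^0A.
Minimal-valuation argument: fix x; take any y with xR^1y and any z with xR^1z. Set V(A) to the set of worlds R-reachable from y in exactly 2 steps. Then □^2A holds at y, so the antecedent holds at x; validity forces ◇^0A at z, giving a w with zR^0w and yR^2w.
First-order correspondent: ∀x ∀y ∀z ((xRy ∧ xRz) → ∃w (yR²w ∧ z = w)).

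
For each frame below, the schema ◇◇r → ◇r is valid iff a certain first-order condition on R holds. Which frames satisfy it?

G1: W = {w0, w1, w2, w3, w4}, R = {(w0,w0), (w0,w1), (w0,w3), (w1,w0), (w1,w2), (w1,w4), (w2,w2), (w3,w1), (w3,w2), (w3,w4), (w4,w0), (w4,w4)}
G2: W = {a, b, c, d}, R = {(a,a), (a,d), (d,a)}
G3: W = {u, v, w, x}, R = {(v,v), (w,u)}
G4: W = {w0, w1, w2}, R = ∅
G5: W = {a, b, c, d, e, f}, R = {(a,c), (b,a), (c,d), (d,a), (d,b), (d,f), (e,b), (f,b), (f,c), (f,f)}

G3, G4

The schema corresponds to transitivity: ∀x ∀y ∀z (Rxy ∧ Ryz → Rxz).
G1: fails — Rw1w0 and Rw0w1 but not Rw1w1.
G2: fails — Rda and Rad but not Rdd.
G3: satisfies the condition.
G4: satisfies the condition.
G5: fails — Reb and Rba but not Rea.
Valid on: G3, G4.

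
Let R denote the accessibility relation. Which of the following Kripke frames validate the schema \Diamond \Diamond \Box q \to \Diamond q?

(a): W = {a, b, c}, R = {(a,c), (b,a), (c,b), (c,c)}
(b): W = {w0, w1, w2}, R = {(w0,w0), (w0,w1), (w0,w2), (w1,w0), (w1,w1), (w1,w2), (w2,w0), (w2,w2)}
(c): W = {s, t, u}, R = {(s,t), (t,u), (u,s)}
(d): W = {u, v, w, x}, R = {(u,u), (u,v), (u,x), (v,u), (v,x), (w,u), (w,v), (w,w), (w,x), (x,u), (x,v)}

Frame correspondent (Sahlqvist): \forall x \forall y (x R^2 y \to \exists w (yRw \wedge xRw)) — i.e. a generalized confluence (Geach) condition.
(a): fails — aR²b but no w with bRw and aRw.
(b): satisfies the condition.
(c): fails — sR²u but no w with uRw and sRw.
(d): satisfies the condition.
Valid on: (b), (d).

(b), (d)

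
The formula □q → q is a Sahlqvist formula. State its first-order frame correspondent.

Suppose □q→q is valid. At any x set V(q)={w : Rxw}. Then □q holds at x, so q holds at x, i.e. Rxx.
The converse is a direct semantic check.
Frame condition: ∀x Rxx.

reflexivity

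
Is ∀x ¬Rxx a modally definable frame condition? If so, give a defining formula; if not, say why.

Not definable by any modal formula

Modal frame validity is preserved under surjective bounded morphisms.
The 2-cycle (worlds 0,1 with 0→1→0) is irreflexive, and the map sending every world to a single reflexive point • is a surjective bounded morphism (forth: every edge maps to (•,•); back: every world has a successor). So any modal formula valid on the 2-cycle is also valid on the reflexive point, which is not irreflexive.
Hence irreflexivity is not modally definable.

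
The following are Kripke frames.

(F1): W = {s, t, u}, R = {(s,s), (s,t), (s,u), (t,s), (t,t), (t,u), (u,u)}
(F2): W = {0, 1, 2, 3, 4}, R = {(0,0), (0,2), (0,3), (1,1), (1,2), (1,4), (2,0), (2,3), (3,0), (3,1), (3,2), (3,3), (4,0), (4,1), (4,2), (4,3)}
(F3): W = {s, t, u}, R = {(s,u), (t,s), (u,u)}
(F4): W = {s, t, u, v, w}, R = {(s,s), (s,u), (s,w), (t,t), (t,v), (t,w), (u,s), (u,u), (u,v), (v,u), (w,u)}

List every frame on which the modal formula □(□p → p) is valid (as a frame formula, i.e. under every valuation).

This is the axiom for shift-reflexivity; its first-order frame correspondent is ∀x ∀y (Rxy → Ryy).
(F1): satisfies the condition.
(F2): fails — R32 but not R22.
(F3): fails — Rts but not Rss.
(F4): fails — Ruv but not Rvv.

(F1)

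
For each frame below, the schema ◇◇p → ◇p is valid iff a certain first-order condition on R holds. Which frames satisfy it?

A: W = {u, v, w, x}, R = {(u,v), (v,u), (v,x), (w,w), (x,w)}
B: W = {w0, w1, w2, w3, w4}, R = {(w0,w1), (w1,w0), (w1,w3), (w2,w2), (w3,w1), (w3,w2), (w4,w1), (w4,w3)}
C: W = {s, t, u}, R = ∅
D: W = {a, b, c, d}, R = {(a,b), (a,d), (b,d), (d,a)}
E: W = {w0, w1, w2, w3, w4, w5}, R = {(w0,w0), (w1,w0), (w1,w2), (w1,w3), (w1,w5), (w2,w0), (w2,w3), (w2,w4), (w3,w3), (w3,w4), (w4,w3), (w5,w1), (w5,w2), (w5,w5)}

C

This is the axiom for transitivity; its first-order frame correspondent is ∀x ∀y ∀z (Rxy ∧ Ryz → Rxz).
A: fails — Ruv and Rvu but not Ruu.
B: fails — Rw1w0 and Rw0w1 but not Rw1w1.
C: ✓.
D: fails — Rad and Rda but not Raa.
E: fails — Rw1w5 and Rw5w1 but not Rw1w1.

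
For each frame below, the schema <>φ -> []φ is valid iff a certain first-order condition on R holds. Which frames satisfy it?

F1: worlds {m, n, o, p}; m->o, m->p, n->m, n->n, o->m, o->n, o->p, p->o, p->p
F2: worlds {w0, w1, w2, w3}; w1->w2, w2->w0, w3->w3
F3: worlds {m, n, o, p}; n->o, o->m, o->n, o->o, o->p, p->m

F2

The schema corresponds to partial functionality: forall x forall y forall z (Rxy & Rxz -> y = z).
F1: fails — m sees both o and p.
F2: satisfies the condition.
F3: fails — o sees both m and n.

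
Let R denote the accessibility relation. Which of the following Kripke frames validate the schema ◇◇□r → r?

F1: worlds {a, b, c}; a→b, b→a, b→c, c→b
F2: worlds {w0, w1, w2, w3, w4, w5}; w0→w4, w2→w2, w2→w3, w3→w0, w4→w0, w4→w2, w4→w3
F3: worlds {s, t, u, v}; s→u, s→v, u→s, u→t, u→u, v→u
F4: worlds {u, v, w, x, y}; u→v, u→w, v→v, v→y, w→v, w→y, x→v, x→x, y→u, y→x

Frame correspondent (Sahlqvist): ∀x ∀y (xR²y → ∃w (yRw ∧ x = w)) — i.e. a generalized confluence (Geach) condition.
F1: fails — aR²a but no w with aRw and a=w.
F2: fails — w0R²w0 but no w with w0Rw and w0=w.
F3: fails — sR²s but no w with sRw and s=w.
F4: fails — uR²v but no t with vRt and u=t.
Valid on no frame.

none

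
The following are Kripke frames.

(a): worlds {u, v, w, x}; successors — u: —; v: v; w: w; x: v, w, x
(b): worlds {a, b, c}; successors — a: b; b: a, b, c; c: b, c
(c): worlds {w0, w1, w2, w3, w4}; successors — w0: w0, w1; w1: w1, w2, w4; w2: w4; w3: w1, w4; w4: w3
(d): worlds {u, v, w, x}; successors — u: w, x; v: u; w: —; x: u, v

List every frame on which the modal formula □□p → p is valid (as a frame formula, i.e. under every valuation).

Frame correspondent (Sahlqvist): ∀x ∃w (xR²w ∧ x = w) — i.e. a generalized confluence (Geach) condition.
(a): fails — at u but no t with uR²t and u=t.
(b): condition met.
(c): fails — at w2 but no w with w2R²w and w2=w.
(d): fails — at v but no t with vR²t and v=t.

(b)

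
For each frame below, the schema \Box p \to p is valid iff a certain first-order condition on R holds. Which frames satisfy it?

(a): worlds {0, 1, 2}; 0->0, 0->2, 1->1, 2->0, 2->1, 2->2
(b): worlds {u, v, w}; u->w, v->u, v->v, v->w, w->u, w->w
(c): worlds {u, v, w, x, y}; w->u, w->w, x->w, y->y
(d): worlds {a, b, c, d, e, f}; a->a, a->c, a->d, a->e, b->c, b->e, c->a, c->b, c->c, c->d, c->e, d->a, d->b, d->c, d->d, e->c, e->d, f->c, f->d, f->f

The schema corresponds to reflexivity: \forall x Rxx.
(a): holds.
(b): fails — world u does not see itself.
(c): fails — world u does not see itself.
(d): fails — world b does not see itself.

(a)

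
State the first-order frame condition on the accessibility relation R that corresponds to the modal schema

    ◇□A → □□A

This is a Sahlqvist (Geach-type) schema ◇^1□^1A → □^2◇^0A.
First-order correspondent: ∀x ∀y ∀z ((xRy ∧ xR²z) → ∃w (yRw ∧ z = w)).

∀x ∀y ∀z ((xRy ∧ xR²z) → ∃w (yRw ∧ z = w))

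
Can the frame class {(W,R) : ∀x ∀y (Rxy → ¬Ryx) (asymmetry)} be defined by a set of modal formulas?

If a class were modally definable it would be closed under surjective bounded morphisms (Goldblatt–Thomason).
The 4-cycle (worlds s,t,u,v with s→t→u→v→s) is asymmetric. Mapping every world to a single reflexive point • is a surjective bounded morphism, and the reflexive point is not asymmetric (R•• but asymmetry requires ¬R••).
Hence asymmetry is not modally definable.

No — not modally definable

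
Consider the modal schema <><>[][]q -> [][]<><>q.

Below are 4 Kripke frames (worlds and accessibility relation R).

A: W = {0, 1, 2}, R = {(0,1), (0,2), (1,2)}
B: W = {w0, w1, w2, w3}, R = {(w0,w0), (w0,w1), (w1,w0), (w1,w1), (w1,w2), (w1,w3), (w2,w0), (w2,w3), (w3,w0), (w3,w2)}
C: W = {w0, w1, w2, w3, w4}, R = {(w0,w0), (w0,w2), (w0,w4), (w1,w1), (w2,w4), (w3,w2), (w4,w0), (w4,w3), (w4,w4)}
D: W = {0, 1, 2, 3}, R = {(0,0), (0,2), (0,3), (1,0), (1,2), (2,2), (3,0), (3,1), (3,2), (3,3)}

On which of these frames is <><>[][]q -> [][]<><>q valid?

Frame correspondent (Sahlqvist): forall x forall y forall z ((x R^2 y & x R^2 z) -> exists w (y R^2 w & z R^2 w)) — i.e. a generalized confluence (Geach) condition.
A: fails — 0R²2, 0R²2 but no w with 2R²w and 2R²w.
B: holds.
C: holds.
D: holds.
Valid on: B, C, D.

B, C, D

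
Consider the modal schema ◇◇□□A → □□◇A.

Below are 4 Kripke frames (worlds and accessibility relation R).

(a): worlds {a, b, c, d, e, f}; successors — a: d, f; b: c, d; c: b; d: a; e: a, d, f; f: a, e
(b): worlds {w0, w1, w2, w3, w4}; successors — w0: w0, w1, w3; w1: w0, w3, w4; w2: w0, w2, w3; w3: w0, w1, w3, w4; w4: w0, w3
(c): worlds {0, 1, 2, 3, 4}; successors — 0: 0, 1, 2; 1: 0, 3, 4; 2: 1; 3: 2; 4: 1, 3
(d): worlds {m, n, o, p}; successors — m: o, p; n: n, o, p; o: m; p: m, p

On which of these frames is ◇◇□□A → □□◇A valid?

(b)

Frame correspondent (Sahlqvist): ∀x ∀y ∀z ((xR²y ∧ xR²z) → ∃w (yR²w ∧ zRw)) — i.e. a generalized confluence (Geach) condition.
(a): fails — aR²a, aR²a but no w with aR²w and aRw.
(b): condition met.
(c): fails — 0R²2, 0R²2 but no w with 2R²w and 2Rw.
(d): fails — nR²o, nR²o but no w with oR²w and oRw.
Valid on: (b).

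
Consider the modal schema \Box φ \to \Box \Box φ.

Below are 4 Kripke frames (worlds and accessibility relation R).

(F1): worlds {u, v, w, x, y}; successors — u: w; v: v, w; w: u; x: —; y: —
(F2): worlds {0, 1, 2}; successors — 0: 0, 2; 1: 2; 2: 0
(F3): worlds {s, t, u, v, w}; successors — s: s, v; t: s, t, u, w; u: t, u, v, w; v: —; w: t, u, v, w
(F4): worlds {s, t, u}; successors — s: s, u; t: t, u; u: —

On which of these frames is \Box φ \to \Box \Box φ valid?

Frame correspondent (Sahlqvist): \forall x \forall y \forall z (Rxy \wedge Ryz \to Rxz) — i.e. transitivity.
(F1): fails — Rwu and Ruw but not Rww.
(F2): fails — R12 and R20 but not R10.
(F3): fails — Rwt and Rts but not Rws.
(F4): condition met.

(F4)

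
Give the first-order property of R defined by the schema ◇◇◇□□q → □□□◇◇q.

This is a Sahlqvist (Geach-type) schema ◇^3□^2q → □^3◇^2q.
First-order correspondent: ∀x ∀y ∀z ((xR³y ∧ xR³z) → ∃w (yR²w ∧ zR²w)).

∀x ∀y ∀z ((xR³y ∧ xR³z) → ∃w (yR²w ∧ zR²w))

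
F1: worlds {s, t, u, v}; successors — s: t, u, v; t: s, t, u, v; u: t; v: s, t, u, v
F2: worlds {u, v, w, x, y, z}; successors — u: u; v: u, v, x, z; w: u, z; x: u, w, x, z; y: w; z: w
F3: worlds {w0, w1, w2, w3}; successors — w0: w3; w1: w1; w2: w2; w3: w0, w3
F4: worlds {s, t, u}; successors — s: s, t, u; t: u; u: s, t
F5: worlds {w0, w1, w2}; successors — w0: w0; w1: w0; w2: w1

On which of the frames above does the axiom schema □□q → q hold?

The schema corresponds to a generalized confluence (Geach) condition: ∀x ∃w (xR²w ∧ x = w).
F1: holds.
F2: fails — at y but no t with yR²t and y=t.
F3: holds.
F4: holds.
F5: fails — at w1 but no w with w1R²w and w1=w.

F1, F3, F4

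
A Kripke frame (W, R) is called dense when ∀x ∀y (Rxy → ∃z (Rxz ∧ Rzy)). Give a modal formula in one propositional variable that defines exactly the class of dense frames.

This is density; the standard corresponding axiom is C4: □□s → □s.
Suppose □□s→□s is valid. Take Rxy and set V(s)={w : xR²w}. Then □□s at x, so □s at x, so s at y, i.e. ∃z(Rxz∧Rzy).

□□s → □s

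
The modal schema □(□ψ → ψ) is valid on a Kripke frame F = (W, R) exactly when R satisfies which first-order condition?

This is the T□ axiom.
It corresponds to shift-reflexivity: ∀x ∀y (Rxy → Ryy).

shift-reflexivity: ∀x ∀y (Rxy → Ryy)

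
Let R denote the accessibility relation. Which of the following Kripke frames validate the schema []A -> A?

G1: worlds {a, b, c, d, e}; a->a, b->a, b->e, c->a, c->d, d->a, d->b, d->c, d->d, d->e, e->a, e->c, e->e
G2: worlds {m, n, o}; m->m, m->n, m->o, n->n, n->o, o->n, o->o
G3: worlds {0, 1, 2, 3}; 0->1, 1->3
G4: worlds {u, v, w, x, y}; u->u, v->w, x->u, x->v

G2

The schema corresponds to reflexivity: forall x Rxx.
G1: fails — world b does not see itself.
G2: ✓.
G3: fails — world 0 does not see itself.
G4: fails — world v does not see itself.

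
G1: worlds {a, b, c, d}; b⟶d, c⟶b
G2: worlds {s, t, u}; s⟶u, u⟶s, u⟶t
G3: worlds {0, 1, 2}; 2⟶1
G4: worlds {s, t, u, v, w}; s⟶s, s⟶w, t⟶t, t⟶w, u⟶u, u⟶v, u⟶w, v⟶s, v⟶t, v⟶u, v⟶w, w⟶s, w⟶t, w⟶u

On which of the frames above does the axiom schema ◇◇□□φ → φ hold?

The schema corresponds to a generalized confluence (Geach) condition: ∀x ∀y (xR²y → ∃w (yR²w ∧ x = w)).
G1: fails — cR²d but no w with dR²w and c=w.
G2: fails — sR²t but no w with tR²w and s=w.
G3: satisfies the condition.
G4: fails — vR²s but no w* with sR²w* and v=w*.
Valid on: G3.

G3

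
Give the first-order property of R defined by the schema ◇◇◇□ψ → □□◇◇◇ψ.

This is a Sahlqvist (Geach-type) schema ◇^3□^1ψ → □^2◇^3ψ.
First-order correspondent: ∀x ∀y ∀z ((xR³y ∧ xR²z) → ∃w (yRw ∧ zR³w)).

∀x ∀y ∀z ((xR³y ∧ xR²z) → ∃w (yRw ∧ zR³w))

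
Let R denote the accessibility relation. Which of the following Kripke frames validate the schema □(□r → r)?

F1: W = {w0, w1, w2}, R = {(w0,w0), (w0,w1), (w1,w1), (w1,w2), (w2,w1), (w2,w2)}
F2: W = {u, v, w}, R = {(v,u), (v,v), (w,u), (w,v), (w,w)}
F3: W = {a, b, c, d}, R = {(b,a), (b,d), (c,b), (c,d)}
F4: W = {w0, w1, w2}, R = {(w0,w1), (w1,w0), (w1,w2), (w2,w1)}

F1

Frame correspondent (Sahlqvist): ∀x ∀y (Rxy → Ryy) — i.e. shift-reflexivity.
F1: holds.
F2: fails — Rwu but not Ruu.
F3: fails — Rba but not Raa.
F4: fails — Rw1w2 but not Rw2w2.
Valid on: F1.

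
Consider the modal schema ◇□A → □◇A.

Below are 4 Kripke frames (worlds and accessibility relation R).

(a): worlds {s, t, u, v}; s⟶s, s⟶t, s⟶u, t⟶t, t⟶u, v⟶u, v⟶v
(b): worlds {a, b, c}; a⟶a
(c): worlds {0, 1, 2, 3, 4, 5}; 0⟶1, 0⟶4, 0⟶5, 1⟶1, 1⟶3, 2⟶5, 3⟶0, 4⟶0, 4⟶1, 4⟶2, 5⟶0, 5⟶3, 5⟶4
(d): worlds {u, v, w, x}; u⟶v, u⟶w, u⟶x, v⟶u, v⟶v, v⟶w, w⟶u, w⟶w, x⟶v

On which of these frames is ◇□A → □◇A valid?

(b)

Frame correspondent (Sahlqvist): ∀x ∀y ∀z (Rxy ∧ Rxz → ∃w (Ryw ∧ Rzw)) — i.e. convergence.
(a): fails — Rsu and Rsu but u and u have no common successor.
(b): ✓.
(c): fails — R11 and R13 but 1 and 3 have no common successor.
(d): fails — Ruw and Rux but w and x have no common successor.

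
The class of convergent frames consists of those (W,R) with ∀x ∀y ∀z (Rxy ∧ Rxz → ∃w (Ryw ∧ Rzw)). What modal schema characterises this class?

◇□ψ → □◇ψ

A defining formula is ◇□ψ → □◇ψ (the .2 axiom).
Suppose ◇□ψ→□◇ψ is valid. Take Rxy, Rxz and set V(ψ)={w : Ryw}. Then □ψ at y so ◇□ψ at x, so □◇ψ at x, so ◇ψ at z, giving w with Rzw and Ryw.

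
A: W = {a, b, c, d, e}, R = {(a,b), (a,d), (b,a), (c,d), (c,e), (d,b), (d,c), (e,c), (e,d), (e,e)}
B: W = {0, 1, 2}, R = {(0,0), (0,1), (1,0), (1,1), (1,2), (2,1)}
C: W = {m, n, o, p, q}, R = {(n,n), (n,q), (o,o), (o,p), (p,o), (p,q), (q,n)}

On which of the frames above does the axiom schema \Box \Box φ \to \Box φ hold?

This is the axiom for density; its first-order frame correspondent is \forall x \forall y (Rxy \to \exists z (Rxz \wedge Rzy)).
A: fails — Rdc but no z with Rdz and Rzc.
B: satisfies the condition.
C: fails — Rpq but no z with Rpz and Rzq.

B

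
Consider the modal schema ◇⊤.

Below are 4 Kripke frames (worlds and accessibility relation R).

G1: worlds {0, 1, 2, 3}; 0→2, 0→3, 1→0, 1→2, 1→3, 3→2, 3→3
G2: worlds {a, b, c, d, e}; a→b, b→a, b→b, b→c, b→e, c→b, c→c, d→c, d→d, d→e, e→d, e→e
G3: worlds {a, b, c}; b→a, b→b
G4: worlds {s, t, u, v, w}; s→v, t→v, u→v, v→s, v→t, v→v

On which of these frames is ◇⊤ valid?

G2

The schema corresponds to seriality: ∀x ∃y Rxy.
G1: fails — world 2 has no successor.
G2: satisfies the condition.
G3: fails — world a has no successor.
G4: fails — world w has no successor.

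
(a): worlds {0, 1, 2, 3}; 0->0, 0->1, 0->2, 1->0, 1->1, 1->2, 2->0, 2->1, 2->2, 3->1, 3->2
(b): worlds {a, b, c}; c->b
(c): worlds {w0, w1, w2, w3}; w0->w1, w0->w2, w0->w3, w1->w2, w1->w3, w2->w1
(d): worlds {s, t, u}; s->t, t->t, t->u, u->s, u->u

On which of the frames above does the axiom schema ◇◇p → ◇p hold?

The schema corresponds to transitivity: ∀x ∀y ∀z (Rxy ∧ Ryz → Rxz).
(a): fails — R32 and R20 but not R30.
(b): holds.
(c): fails — Rw1w2 and Rw2w1 but not Rw1w1.
(d): fails — Rus and Rst but not Rut.
Valid on: (b).

(b)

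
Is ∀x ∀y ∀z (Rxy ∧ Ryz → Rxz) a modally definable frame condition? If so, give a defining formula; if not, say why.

Definable; □r → □□r defines it

This is a Sahlqvist condition; the 4 axiom □r → □□r defines it.
Suppose □r→□□r is valid. Take Rxy, Ryz and set V(r)={w : Rxw}. Then □r at x, so □□r at x, so □r at y, so r at z, i.e. Rxz.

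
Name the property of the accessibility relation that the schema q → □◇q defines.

Suppose q→□◇q is valid. Take Rxy and set V(q)={x}. Then q at x, so □◇q at x, so ◇q at y, so some z with Ryz has q; z=x, i.e. Ryx.

symmetry: ∀x ∀y (Rxy → Ryx)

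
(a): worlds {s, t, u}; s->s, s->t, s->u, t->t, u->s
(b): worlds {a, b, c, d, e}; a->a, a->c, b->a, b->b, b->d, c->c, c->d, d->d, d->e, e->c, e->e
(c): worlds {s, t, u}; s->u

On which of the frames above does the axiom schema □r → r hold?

(b)

The schema corresponds to reflexivity: ∀x Rxx.
(a): fails — world u does not see itself.
(b): satisfies the condition.
(c): fails — world s does not see itself.
Valid on: (b).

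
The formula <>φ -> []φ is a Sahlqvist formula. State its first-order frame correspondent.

This schema is the CD axiom.
Its frame correspondent is partial functionality — forall x forall y forall z (Rxy & Rxz -> y = z).

Partial functionality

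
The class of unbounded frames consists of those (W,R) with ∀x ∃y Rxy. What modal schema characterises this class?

□r → ◇r

The condition is seriality. The D schema □r → ◇r defines it.
Suppose □r→◇r is valid. At any x set V(r)=W. Then □r at x, so ◇r at x, so x has a successor.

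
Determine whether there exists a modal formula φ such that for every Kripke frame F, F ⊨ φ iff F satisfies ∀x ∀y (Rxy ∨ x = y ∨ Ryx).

No

Any modally definable frame class is closed under disjoint unions.
Take 2 disjoint single-world reflexive frames: each is trivially connected, but their disjoint union has 2 worlds with no edge between distinct components, so it is not connected.
Hence connectedness of R is not modally definable.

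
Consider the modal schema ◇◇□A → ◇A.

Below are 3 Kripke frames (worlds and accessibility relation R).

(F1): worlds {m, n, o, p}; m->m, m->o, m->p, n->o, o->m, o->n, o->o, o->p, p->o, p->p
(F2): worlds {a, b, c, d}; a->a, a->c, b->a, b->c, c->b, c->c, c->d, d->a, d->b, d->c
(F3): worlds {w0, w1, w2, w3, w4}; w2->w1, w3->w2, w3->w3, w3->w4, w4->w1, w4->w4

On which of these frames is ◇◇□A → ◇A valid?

(F1), (F2)

The schema corresponds to a generalized confluence (Geach) condition: ∀x ∀y (xR²y → ∃w (yRw ∧ xRw)).
(F1): holds.
(F2): holds.
(F3): fails — w3R²w1 but no w with w1Rw and w3Rw.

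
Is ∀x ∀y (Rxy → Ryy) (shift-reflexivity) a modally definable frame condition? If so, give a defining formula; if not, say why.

Yes: it is shift-reflexivity, defined by the T□ schema □(□r → r).
Suppose □(□r→r) is valid. Take Rxy and set V(r)={w : Ryw}. Then at y, □r holds; since □(□r→r) at x, □r→r at y, so r at y, i.e. Ryy.

Yes — defined by □(□r → r)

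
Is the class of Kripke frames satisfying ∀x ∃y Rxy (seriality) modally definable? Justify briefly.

Yes: it is seriality, defined by the D schema □q → ◇q.

Yes — defined by □q → ◇q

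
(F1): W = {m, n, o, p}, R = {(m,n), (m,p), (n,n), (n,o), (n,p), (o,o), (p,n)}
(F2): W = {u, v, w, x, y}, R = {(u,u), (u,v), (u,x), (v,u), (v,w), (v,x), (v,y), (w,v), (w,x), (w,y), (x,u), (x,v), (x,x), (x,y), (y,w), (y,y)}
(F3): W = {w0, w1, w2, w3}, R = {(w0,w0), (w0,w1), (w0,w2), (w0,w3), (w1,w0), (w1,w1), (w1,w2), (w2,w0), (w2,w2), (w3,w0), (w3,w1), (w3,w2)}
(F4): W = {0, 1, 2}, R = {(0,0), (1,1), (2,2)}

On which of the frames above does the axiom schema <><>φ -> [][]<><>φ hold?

This is the axiom for a generalized confluence (Geach) condition; its first-order frame correspondent is forall x forall y forall z ((x R^2 y & x R^2 z) -> exists w (y = w & z R^2 w)).
(F1): fails — mR²n, mR²o but no w with n=w and oR²w.
(F2): fails — uR²u, uR²y but no t with u=t and yR²t.
(F3): holds.
(F4): holds.
Valid on: (F3), (F4).

(F3), (F4)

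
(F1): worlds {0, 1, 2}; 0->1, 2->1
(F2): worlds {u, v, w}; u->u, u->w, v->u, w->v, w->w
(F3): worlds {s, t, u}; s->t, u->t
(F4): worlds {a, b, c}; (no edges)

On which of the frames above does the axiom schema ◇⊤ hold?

(F2)

Frame correspondent (Sahlqvist): ∀x ∃y Rxy — i.e. seriality.
(F1): fails — world 1 has no successor.
(F2): holds.
(F3): fails — world t has no successor.
(F4): fails — world a has no successor.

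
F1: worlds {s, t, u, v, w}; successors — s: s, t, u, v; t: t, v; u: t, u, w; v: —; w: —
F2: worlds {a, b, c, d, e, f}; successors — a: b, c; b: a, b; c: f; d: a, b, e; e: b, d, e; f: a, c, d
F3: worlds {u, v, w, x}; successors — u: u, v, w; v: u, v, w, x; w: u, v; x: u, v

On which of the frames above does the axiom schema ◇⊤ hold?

Frame correspondent (Sahlqvist): ∀x ∃y Rxy — i.e. seriality.
F1: fails — world v has no successor.
F2: ✓.
F3: ✓.
Valid on: F2, F3.

F2, F3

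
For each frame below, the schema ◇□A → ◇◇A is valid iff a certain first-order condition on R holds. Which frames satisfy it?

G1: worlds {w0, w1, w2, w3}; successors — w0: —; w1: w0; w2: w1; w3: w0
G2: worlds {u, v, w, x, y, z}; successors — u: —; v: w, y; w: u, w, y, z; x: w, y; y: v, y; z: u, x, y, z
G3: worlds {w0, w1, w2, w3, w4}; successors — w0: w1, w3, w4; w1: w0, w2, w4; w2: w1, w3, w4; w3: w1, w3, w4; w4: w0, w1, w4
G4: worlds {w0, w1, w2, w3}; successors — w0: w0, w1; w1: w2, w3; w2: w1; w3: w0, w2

G3, G4

This is the axiom for a generalized confluence (Geach) condition; its first-order frame correspondent is ∀x ∀y (xRy → ∃w (yRw ∧ xR²w)).
G1: fails — w1Rw0 but no w with w0Rw and w1R²w.
G2: fails — wRu but no t with uRt and wR²t.
G3: condition met.
G4: condition met.
Valid on: G3, G4.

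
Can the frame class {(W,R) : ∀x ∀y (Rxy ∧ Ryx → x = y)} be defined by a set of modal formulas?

No

If a class were modally definable it would be closed under surjective bounded morphisms (Goldblatt–Thomason).
The 4-cycle (worlds a,b,c,d with a→b→c→d→a) is antisymmetric. Sending even-indexed worlds to s and odd-indexed worlds to t is a surjective bounded morphism onto the two-world frame with s↔t, which is not antisymmetric.
So no modal formula (or set of formulas) defines exactly the antisymmetric frames.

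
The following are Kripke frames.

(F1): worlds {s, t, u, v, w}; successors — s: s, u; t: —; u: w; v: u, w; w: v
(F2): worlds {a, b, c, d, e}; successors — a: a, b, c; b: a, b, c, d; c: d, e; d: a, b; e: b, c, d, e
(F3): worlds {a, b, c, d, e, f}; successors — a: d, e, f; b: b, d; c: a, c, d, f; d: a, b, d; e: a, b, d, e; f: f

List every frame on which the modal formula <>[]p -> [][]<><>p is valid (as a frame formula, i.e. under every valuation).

Frame correspondent (Sahlqvist): forall x forall y forall z ((xRy & x R^2 z) -> exists w (yRw & z R^2 w)) — i.e. a generalized confluence (Geach) condition.
(F1): fails — sRs, sR²u but no w* with sRw* and uR²w*.
(F2): holds.
(F3): fails — aRd, aR²f but no w with dRw and fR²w.
Valid on: (F2).

(F2)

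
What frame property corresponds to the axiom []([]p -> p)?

Shift-reflexivity

This is the T□ axiom.
Its frame correspondent is shift-reflexivity — forall x forall y (Rxy -> Ryy).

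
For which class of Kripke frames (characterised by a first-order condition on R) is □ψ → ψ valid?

reflexivity: ∀x Rxx

This schema is the T axiom.
Its frame correspondent is reflexivity — ∀x Rxx.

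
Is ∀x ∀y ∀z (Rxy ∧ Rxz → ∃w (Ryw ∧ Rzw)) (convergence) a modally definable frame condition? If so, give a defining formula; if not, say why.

Yes, by ◇□r → □◇r

This is a Sahlqvist condition; the .2 axiom ◇□r → □◇r defines it.
Suppose ◇□r→□◇r is valid. Take Rxy, Rxz and set V(r)={w : Ryw}. Then □r at y so ◇□r at x, so □◇r at x, so ◇r at z, giving w with Rzw and Ryw.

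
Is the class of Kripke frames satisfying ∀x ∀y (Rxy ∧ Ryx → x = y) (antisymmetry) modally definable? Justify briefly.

Any modally definable frame class is closed under surjective bounded morphisms.
The 6-cycle (worlds w0,w1,w2,w3,w4,w5 with w0→w1→w2→w3→w4→w5→w0) is antisymmetric. Sending even-indexed worlds to • and odd-indexed worlds to ∘ is a surjective bounded morphism onto the two-world frame with •↔∘, which is not antisymmetric.
So no modal formula (or set of formulas) defines exactly the antisymmetric frames.

No — not modally definable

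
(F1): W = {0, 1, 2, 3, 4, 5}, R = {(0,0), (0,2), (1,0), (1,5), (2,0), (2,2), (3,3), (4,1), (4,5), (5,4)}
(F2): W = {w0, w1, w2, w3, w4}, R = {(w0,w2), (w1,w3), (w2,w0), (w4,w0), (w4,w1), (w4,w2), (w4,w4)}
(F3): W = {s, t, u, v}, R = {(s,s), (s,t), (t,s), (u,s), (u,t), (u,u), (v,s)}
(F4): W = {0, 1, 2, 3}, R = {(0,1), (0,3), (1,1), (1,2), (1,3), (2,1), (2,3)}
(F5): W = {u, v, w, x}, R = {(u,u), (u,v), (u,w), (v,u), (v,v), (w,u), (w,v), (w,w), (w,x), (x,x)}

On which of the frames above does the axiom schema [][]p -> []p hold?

(F3), (F4), (F5)

The schema corresponds to density: forall x forall y (Rxy -> exists z (Rxz & Rzy)).
(F1): fails — R54 but no z with R5z and Rz4.
(F2): fails — Rw1w3 but no z with Rw1z and Rzw3.
(F3): condition met.
(F4): condition met.
(F5): condition met.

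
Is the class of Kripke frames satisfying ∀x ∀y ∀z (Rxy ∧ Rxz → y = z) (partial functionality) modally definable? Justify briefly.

The condition is partial functionality. A defining modal formula is ◇r → □r.

Yes — defined by ◇r → □r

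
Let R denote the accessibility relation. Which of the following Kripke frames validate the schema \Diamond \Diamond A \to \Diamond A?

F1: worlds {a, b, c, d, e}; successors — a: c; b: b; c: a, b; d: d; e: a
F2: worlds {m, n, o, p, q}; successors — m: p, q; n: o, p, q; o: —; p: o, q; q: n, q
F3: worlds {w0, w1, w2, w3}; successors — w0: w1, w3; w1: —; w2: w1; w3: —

F3

The schema corresponds to transitivity: \forall x \forall y \forall z (Rxy \wedge Ryz \to Rxz).
F1: fails — Rea and Rac but not Rec.
F2: fails — Rnq and Rqn but not Rnn.
F3: holds.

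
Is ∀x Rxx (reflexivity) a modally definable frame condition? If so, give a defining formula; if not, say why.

Yes: it is reflexivity, defined by the T schema □r → r.

Definable; □r → r defines it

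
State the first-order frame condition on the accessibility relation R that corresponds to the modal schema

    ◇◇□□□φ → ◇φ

This is a Sahlqvist (Geach-type) schema ◇^2□^3φ → □^0◇^1φ.
Minimal-valuation argument: fix x; take any y with xR^2y and any z with xR^0z. Set V(φ) to the set of worlds R-reachable from y in exactly 3 steps. Then □^3φ holds at y, so the antecedent holds at x; validity forces ◇^1φ at z, giving a w with zR^1w and yR^3w.
First-order correspondent: ∀x ∀y (xR²y → ∃w (yR³w ∧ xRw)).

∀x ∀y (xR²y → ∃w (yR³w ∧ xRw))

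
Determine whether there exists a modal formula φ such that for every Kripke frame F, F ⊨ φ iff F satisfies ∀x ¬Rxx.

If a class were modally definable it would be closed under surjective bounded morphisms (Goldblatt–Thomason).
The 4-cycle (worlds a,b,c,d with a→b→c→d→a) is irreflexive, and the map sending every world to a single reflexive point • is a surjective bounded morphism (forth: every edge maps to (•,•); back: every world has a successor). So any modal formula valid on the 4-cycle is also valid on the reflexive point, which is not irreflexive.
Hence irreflexivity is not modally definable.

No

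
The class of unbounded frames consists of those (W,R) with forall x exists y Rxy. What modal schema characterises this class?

This is seriality; the standard corresponding axiom is D: □q → ◇q.

□q → ◇q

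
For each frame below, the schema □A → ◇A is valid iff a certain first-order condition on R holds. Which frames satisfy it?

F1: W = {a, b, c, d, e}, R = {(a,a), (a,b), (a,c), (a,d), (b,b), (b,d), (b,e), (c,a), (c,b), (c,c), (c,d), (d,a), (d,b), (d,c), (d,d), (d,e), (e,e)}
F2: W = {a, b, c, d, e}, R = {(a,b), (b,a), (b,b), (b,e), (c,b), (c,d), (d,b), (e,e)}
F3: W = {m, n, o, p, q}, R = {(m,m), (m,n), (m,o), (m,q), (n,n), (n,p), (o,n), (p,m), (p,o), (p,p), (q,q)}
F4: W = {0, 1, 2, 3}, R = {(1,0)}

Frame correspondent (Sahlqvist): ∀x ∃y Rxy — i.e. seriality.
F1: condition met.
F2: condition met.
F3: condition met.
F4: fails — world 0 has no successor.

F1, F2, F3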